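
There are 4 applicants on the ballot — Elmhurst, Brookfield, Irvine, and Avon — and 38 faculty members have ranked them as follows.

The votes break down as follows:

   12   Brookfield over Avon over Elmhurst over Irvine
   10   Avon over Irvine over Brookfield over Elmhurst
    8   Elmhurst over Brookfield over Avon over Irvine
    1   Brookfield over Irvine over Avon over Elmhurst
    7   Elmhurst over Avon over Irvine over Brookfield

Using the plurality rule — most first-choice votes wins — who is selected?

First-place vote totals:
  Elmhurst: 15
  Brookfield: 13
  Irvine: 0
  Avon: 10
Elmhurst has the most first-place votes.

Elmhurst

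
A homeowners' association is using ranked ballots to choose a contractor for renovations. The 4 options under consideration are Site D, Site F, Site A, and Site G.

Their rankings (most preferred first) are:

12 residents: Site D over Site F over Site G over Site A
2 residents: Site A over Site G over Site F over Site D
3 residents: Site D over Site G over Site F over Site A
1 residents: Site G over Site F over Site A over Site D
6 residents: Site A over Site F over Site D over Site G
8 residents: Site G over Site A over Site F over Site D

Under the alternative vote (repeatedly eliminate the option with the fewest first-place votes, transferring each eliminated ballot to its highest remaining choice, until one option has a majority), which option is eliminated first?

Round 1: Site D 15, Site G 9, Site A 8, Site F 0. Site F has the fewest and is eliminated.
Round 2: Site D 15, Site G 9, Site A 8. Site A has the fewest and is eliminated.
Round 3: Site D 21, Site G 11. Site D has a majority.

Site F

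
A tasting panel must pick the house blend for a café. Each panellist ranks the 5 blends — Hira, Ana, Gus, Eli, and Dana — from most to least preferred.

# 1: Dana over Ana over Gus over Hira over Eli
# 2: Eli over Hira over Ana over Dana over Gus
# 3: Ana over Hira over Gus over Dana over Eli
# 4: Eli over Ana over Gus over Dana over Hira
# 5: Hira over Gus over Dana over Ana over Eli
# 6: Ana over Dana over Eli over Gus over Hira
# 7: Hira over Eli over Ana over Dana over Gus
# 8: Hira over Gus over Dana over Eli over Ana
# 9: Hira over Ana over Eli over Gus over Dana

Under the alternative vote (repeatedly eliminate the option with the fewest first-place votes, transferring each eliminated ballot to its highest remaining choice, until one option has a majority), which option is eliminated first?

Gus

Round 1: Hira 4, Ana 2, Eli 2, Dana 1, Gus 0. Gus has the fewest and is eliminated.
Round 2: Hira 4, Ana 2, Eli 2, Dana 1. Dana has the fewest and is eliminated.
Round 3: Hira 4, Ana 3, Eli 2. Eli has the fewest and is eliminated.
Round 4: Hira 5, Ana 4. Hira has a majority.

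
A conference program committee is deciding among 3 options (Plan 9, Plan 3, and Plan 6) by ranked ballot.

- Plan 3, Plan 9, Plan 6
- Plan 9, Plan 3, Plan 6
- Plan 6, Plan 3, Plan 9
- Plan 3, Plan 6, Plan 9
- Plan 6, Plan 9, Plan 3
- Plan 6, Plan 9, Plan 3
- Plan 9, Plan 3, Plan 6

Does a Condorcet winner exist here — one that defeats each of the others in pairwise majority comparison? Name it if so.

None — there is no Condorcet winner

Head-to-head results (7 voters total):
Plan 9 vs Plan 3: Plan 9 wins 4–3.
Plan 9 vs Plan 6: Plan 6 wins 4–3.
Plan 3 vs Plan 6: Plan 3 wins 4–3.
No candidate beats all others: Plan 9 beats Plan 3 beats Plan 6 beats Plan 9, a majority cycle.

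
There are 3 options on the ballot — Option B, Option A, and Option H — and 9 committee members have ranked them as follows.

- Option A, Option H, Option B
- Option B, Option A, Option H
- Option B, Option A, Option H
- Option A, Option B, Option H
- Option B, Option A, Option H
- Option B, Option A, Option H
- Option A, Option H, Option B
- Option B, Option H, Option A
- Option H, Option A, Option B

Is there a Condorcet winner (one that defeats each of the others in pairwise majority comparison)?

Head-to-head results (9 voters total):
Option B vs Option A: Option B wins 5–4.
Option B vs Option H: Option B wins 6–3.
Option A vs Option H: Option A wins 7–2.
Option B beats each rival — Option A (5–4), Option H (6–3) — so Option B is the Condorcet winner.

Yes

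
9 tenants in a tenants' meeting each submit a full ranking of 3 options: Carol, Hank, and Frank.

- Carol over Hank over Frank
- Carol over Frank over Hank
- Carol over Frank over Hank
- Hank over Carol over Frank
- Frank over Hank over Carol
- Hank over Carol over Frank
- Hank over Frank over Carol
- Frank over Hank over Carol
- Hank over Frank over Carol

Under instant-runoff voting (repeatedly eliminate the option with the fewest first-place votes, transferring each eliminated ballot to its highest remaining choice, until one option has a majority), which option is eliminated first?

Frank

Round 1: Hank 4, Carol 3, Frank 2. Frank has the fewest and is eliminated.
Round 2: Hank 6, Carol 3. Hank has a majority.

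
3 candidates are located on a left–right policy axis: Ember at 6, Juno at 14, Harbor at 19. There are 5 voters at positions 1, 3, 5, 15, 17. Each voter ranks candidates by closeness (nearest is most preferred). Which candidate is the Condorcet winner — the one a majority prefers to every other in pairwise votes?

Ember

With single-peaked preferences on a line, the Condorcet winner is the candidate closest to the median voter.
The median voter (position 5) is closest to Ember at 6.
Check: Ember vs Harbor — voters closer to Ember: 3 of 5.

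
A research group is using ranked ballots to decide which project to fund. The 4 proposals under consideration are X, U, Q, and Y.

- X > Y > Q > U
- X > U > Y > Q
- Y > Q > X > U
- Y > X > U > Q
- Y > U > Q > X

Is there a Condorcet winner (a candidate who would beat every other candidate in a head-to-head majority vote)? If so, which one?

Head-to-head results (5 voters total):
X vs U: X wins 4–1.
X vs Q: X wins 3–2.
X vs Y: Y wins 3–2.
U vs Q: U wins 3–2.
U vs Y: Y wins 4–1.
Q vs Y: Y wins 5–0.
Y beats each rival — X (3–2), U (4–1), Q (5–0) — so Y is the Condorcet winner.

Y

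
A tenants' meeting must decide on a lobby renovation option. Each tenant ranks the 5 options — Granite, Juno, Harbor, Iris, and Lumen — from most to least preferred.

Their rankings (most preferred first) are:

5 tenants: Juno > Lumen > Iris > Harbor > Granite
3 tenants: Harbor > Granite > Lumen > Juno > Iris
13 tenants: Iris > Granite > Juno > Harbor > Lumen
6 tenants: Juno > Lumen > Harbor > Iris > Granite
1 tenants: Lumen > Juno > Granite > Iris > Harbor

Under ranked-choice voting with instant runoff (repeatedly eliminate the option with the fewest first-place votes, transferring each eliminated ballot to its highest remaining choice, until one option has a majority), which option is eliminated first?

Granite

Round 1: Iris 13, Juno 11, Harbor 3, Lumen 1, Granite 0. Granite has the fewest and is eliminated.
Round 2: Iris 13, Juno 11, Harbor 3, Lumen 1. Lumen has the fewest and is eliminated.
Round 3: Iris 13, Juno 12, Harbor 3. Harbor has the fewest and is eliminated.
Round 4: Juno 15, Iris 13. Juno has a majority.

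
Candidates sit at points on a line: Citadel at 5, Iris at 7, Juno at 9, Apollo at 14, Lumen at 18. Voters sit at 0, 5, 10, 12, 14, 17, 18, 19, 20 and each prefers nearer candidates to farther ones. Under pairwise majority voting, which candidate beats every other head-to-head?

Apollo

With single-peaked preferences on a line, the Condorcet winner is the candidate closest to the median voter.
The median voter (position 14) is closest to Apollo at 14.
Check: Apollo vs Juno — voters closer to Apollo: 6 of 9.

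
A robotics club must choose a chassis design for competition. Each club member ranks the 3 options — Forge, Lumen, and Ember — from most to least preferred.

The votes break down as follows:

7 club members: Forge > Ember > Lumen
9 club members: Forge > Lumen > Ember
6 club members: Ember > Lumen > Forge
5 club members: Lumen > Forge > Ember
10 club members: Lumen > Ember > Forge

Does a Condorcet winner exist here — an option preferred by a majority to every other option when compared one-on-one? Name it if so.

Lumen

Head-to-head results (37 voters total):
Forge vs Lumen: Lumen wins 21–16.
Forge vs Ember: Forge wins 21–16.
Lumen vs Ember: Lumen wins 24–13.
Lumen beats each rival — Forge (21–16), Ember (24–13) — so Lumen is the Condorcet winner.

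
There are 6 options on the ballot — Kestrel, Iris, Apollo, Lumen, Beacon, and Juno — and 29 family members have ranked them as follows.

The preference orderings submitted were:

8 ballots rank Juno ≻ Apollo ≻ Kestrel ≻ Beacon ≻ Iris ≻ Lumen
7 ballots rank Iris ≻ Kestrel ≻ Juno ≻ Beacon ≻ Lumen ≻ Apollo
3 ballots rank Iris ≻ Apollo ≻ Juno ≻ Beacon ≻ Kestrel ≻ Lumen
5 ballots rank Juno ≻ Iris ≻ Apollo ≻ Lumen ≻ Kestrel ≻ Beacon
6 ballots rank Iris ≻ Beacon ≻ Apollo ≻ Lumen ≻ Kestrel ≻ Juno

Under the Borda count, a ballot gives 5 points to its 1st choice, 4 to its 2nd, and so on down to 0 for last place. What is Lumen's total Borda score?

29

Borda scores:
  Kestrel: 8·3 + 7·4 + 3·1 + 5·1 + 6·1 = 66
  Iris: 8·1 + 7·5 + 3·5 + 5·4 + 6·5 = 108
  Apollo: 8·4 + 7·0 + 3·4 + 5·3 + 6·3 = 77
  Lumen: 8·0 + 7·1 + 3·0 + 5·2 + 6·2 = 29
  Beacon: 8·2 + 7·2 + 3·2 + 5·0 + 6·4 = 60
  Juno: 8·5 + 7·3 + 3·3 + 5·5 + 6·0 = 95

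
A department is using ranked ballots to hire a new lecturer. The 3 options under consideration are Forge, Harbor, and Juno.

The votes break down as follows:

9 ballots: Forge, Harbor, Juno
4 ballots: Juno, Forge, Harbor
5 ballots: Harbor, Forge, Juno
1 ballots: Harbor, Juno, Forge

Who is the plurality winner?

First-place vote totals:
  Forge: 9
  Harbor: 6
  Juno: 4
Forge has the most first-place votes.

Forge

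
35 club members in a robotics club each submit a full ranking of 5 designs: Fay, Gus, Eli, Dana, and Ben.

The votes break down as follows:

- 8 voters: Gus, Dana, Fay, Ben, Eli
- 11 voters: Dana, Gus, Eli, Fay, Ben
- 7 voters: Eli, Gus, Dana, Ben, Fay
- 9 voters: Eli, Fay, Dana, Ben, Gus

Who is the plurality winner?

Eli

First-place vote totals:
  Fay: 0
  Gus: 8
  Eli: 16
  Dana: 11
  Ben: 0
Eli has the most first-place votes.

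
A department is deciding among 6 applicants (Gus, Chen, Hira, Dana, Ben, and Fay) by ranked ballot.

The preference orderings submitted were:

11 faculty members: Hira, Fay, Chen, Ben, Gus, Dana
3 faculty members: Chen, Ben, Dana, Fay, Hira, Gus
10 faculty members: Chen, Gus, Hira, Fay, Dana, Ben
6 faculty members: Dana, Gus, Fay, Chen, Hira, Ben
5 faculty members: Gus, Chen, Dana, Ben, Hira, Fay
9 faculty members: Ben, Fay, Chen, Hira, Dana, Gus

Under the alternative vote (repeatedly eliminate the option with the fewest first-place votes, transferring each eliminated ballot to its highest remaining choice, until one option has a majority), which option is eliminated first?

Round 1: Chen 13, Hira 11, Ben 9, Dana 6, Gus 5, Fay 0. Fay has the fewest and is eliminated.
Round 2: Chen 13, Hira 11, Ben 9, Dana 6, Gus 5. Gus has the fewest and is eliminated.
Round 3: Chen 18, Hira 11, Ben 9, Dana 6. Dana has the fewest and is eliminated.
Round 4: Chen 24, Hira 11, Ben 9. Chen has a majority.

Fay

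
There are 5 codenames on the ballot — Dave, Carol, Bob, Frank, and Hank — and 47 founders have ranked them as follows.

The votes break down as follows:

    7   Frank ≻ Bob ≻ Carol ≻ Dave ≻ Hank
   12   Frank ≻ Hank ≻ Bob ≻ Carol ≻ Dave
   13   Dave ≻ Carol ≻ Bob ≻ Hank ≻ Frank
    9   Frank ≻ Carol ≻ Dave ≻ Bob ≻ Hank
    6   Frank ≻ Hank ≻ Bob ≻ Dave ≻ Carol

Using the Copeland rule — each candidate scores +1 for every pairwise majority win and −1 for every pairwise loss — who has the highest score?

Frank

Pairwise results:
  Dave vs Carol: Carol wins 28–19.
  Dave vs Bob: Bob wins 25–22.
  Dave vs Frank: Frank wins 34–13.
  Dave vs Hank: Dave wins 29–18.
  Carol vs Bob: Bob wins 25–22.
  Carol vs Frank: Frank wins 34–13.
  Carol vs Hank: Carol wins 29–18.
  Bob vs Frank: Frank wins 34–13.
  Bob vs Hank: Bob wins 29–18.
  Frank vs Hank: Frank wins 34–13.
Copeland scores (wins − losses):
  Dave: 1 − 3 = -2
  Carol: 2 − 2 = 0
  Bob: 3 − 1 = 2
  Frank: 4 − 0 = 4
  Hank: 0 − 4 = -4
Frank has the best Copeland score.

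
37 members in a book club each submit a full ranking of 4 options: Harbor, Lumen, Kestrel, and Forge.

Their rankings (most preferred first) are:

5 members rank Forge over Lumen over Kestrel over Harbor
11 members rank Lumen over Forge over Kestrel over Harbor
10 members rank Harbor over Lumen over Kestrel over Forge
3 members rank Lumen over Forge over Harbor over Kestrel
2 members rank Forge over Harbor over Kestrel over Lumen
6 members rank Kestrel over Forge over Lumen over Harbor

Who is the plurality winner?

First-place vote totals:
  Harbor: 10
  Lumen: 14
  Kestrel: 6
  Forge: 7
Lumen has the most first-place votes.

Lumen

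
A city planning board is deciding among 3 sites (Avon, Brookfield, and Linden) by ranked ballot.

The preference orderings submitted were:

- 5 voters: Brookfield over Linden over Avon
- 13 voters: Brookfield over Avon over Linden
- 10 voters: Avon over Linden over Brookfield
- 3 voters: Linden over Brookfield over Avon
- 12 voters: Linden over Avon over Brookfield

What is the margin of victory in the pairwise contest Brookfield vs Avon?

Ballots ranking Brookfield above Avon: 5+13+3 = 21.
Ballots ranking Avon above Brookfield: 10+12 = 22.
Avon wins 22–21, a margin of 1.

1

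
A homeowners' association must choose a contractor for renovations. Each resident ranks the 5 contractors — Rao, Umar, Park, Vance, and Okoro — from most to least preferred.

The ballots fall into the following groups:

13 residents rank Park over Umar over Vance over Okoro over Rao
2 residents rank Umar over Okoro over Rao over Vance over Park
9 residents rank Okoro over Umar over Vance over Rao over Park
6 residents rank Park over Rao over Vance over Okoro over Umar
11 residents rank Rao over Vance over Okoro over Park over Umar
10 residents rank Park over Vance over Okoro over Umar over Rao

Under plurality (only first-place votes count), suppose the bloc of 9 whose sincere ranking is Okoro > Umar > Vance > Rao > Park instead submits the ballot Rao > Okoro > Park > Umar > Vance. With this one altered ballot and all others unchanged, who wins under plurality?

First-place totals with the altered ballot: Rao 20, Umar 2, Park 29, Vance 0, Okoro 0.
The winner is unchanged: still Park.

Park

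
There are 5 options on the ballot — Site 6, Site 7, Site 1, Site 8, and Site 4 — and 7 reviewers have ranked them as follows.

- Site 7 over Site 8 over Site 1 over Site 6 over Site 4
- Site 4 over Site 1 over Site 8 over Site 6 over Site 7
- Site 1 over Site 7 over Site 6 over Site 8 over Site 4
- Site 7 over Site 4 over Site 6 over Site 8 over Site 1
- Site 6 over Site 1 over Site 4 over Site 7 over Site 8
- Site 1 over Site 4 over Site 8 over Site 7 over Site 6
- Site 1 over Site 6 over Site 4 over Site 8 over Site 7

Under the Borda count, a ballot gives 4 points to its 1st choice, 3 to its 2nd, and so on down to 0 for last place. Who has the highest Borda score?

Site 1

Borda scores:
  Site 6: 1 + 1 + 2 + 2 + 4 + 0 + 3 = 13
  Site 7: 4 + 0 + 3 + 4 + 1 + 1 + 0 = 13
  Site 1: 2 + 3 + 4 + 0 + 3 + 4 + 4 = 20
  Site 8: 3 + 2 + 1 + 1 + 0 + 2 + 1 = 10
  Site 4: 0 + 4 + 0 + 3 + 2 + 3 + 2 = 14
Site 1 has the highest total.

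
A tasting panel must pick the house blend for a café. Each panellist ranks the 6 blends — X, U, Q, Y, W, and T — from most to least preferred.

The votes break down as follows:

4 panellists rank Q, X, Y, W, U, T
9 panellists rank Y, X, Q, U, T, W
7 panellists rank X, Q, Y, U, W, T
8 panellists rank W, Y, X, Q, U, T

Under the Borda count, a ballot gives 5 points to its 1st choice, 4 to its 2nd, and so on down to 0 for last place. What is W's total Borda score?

Borda scores:
  X: 4·4 + 9·4 + 7·5 + 8·3 = 111
  U: 4·1 + 9·2 + 7·2 + 8·1 = 44
  Q: 4·5 + 9·3 + 7·4 + 8·2 = 91
  Y: 4·3 + 9·5 + 7·3 + 8·4 = 110
  W: 4·2 + 9·0 + 7·1 + 8·5 = 55
  T: 4·0 + 9·1 + 7·0 + 8·0 = 9

55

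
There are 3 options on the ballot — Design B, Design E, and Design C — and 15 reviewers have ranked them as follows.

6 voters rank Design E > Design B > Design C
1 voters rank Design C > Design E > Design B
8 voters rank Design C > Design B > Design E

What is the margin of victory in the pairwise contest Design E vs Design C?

Ballots ranking Design E above Design C: 6.
Ballots ranking Design C above Design E: 1+8 = 9.
Design C wins 9–6, a margin of 3.

3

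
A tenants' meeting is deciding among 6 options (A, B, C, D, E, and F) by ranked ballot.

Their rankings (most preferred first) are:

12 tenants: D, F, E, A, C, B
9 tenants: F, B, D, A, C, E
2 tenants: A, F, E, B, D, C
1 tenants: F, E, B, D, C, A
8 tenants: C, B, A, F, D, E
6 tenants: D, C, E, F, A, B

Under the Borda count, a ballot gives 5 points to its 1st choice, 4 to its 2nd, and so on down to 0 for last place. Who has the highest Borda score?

Borda scores:
  A: 12·2 + 9·2 + 2·5 + 0 + 8·3 + 6·1 = 82
  B: 12·0 + 9·4 + 2·2 + 3 + 8·4 + 6·0 = 75
  C: 12·1 + 9·1 + 2·0 + 1 + 8·5 + 6·4 = 86
  D: 12·5 + 9·3 + 2·1 + 2 + 8·1 + 6·5 = 129
  E: 12·3 + 9·0 + 2·3 + 4 + 8·0 + 6·3 = 64
  F: 12·4 + 9·5 + 2·4 + 5 + 8·2 + 6·2 = 134
F has the highest total.

F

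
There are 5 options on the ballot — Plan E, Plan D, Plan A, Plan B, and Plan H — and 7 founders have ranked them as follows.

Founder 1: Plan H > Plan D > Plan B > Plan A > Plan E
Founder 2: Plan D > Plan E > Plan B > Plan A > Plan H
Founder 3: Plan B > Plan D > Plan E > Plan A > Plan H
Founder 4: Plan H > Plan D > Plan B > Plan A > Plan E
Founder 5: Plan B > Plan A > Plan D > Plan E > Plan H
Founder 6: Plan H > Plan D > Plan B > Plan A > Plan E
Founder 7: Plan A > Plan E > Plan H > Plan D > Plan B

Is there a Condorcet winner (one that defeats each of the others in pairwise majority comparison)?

No

Head-to-head results (7 voters total):
Plan E vs Plan D: Plan D wins 6–1.
Plan E vs Plan A: Plan A wins 5–2.
Plan E vs Plan B: Plan B wins 5–2.
Plan E vs Plan H: Plan E wins 4–3.
Plan D vs Plan A: Plan D wins 5–2.
Plan D vs Plan B: Plan D wins 5–2.
Plan D vs Plan H: Plan H wins 4–3.
Plan A vs Plan B: Plan B wins 6–1.
Plan A vs Plan H: Plan A wins 4–3.
Plan B vs Plan H: Plan H wins 4–3.
No candidate beats all others: Plan E beats Plan H beats Plan D beats Plan E, a majority cycle.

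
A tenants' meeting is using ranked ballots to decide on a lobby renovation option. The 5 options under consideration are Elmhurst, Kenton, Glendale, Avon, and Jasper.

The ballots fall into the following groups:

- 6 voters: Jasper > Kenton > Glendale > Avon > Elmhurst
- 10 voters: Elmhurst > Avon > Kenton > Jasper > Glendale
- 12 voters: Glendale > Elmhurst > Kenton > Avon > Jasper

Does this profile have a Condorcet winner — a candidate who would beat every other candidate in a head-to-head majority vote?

No

Head-to-head results (28 voters total):
Elmhurst vs Kenton: Elmhurst wins 22–6.
Elmhurst vs Glendale: Glendale wins 18–10.
Elmhurst vs Avon: Elmhurst wins 22–6.
Elmhurst vs Jasper: Elmhurst wins 22–6.
Kenton vs Glendale: Kenton wins 16–12.
Kenton vs Avon: Kenton wins 18–10.
Kenton vs Jasper: Kenton wins 22–6.
Glendale vs Avon: Glendale wins 18–10.
Glendale vs Jasper: Jasper wins 16–12.
Avon vs Jasper: Avon wins 22–6.
No candidate beats all others: Elmhurst beats Kenton beats Glendale beats Elmhurst, a majority cycle.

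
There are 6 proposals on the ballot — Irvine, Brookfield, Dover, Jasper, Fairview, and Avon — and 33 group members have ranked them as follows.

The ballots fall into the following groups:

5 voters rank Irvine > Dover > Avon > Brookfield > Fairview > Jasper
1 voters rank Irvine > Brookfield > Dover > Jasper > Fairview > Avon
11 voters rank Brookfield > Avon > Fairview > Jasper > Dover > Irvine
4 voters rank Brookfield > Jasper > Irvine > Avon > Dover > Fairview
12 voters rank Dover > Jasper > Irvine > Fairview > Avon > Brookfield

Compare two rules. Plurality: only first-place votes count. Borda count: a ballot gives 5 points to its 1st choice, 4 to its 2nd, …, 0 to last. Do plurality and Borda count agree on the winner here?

No

Plurality first-place counts: Irvine 6, Brookfield 15, Dover 12, Jasper 0, Fairview 0, Avon 0 → Brookfield.
Borda totals: Irvine 78, Brookfield 89, Dover 98, Jasper 88, Fairview 63, Avon 79 → Dover.
The two rules disagree: plurality picks Brookfield, Borda picks Dover.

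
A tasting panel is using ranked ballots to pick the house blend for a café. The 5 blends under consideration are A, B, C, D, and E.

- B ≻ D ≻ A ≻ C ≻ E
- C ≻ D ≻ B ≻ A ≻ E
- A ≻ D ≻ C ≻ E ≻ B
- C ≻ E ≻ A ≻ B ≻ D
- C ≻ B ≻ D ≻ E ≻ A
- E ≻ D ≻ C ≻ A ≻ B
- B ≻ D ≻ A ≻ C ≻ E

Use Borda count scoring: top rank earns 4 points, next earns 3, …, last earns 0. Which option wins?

C

Borda scores:
  A: 2 + 1 + 4 + 2 + 0 + 1 + 2 = 12
  B: 4 + 2 + 0 + 1 + 3 + 0 + 4 = 14
  C: 1 + 4 + 2 + 4 + 4 + 2 + 1 = 18
  D: 3 + 3 + 3 + 0 + 2 + 3 + 3 = 17
  E: 0 + 0 + 1 + 3 + 1 + 4 + 0 = 9
C has the highest total.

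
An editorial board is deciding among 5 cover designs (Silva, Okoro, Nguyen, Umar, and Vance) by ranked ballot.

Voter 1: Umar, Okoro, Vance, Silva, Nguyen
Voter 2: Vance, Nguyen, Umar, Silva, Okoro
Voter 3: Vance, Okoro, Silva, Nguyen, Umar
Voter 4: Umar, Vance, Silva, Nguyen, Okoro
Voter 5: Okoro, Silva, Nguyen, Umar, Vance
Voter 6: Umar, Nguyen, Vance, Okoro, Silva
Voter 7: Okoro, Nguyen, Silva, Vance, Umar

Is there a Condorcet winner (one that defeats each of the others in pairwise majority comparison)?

No

Head-to-head results (7 voters total):
Silva vs Okoro: Okoro wins 5–2.
Silva vs Nguyen: Silva wins 4–3.
Silva vs Umar: Umar wins 4–3.
Silva vs Vance: Vance wins 5–2.
Okoro vs Nguyen: Okoro wins 4–3.
Okoro vs Umar: Umar wins 4–3.
Okoro vs Vance: Vance wins 4–3.
Nguyen vs Umar: Nguyen wins 4–3.
Nguyen vs Vance: Vance wins 4–3.
Umar vs Vance: Umar wins 4–3.
No candidate beats all others: Silva beats Nguyen beats Umar beats Silva, a majority cycle.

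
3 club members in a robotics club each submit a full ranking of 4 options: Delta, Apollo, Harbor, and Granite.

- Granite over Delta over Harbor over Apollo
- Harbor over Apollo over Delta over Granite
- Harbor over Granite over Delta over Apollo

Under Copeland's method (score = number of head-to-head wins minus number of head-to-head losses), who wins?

Pairwise results:
  Delta vs Apollo: Delta wins 2–1.
  Delta vs Harbor: Harbor wins 2–1.
  Delta vs Granite: Granite wins 2–1.
  Apollo vs Harbor: Harbor wins 3–0.
  Apollo vs Granite: Granite wins 2–1.
  Harbor vs Granite: Harbor wins 2–1.
Copeland scores (wins − losses):
  Delta: 1 − 2 = -1
  Apollo: 0 − 3 = -3
  Harbor: 3 − 0 = 3
  Granite: 2 − 1 = 1
Harbor has the best Copeland score.

Harbor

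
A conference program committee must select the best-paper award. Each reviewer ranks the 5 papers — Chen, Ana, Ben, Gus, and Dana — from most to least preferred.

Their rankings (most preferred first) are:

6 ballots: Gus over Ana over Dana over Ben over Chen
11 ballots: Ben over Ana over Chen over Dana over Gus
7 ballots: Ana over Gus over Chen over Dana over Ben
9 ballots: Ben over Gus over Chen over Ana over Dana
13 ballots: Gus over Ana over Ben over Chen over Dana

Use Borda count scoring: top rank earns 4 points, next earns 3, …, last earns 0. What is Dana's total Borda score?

Borda scores:
  Chen: 6·0 + 11·2 + 7·2 + 9·2 + 13·1 = 67
  Ana: 6·3 + 11·3 + 7·4 + 9·1 + 13·3 = 127
  Ben: 6·1 + 11·4 + 7·0 + 9·4 + 13·2 = 112
  Gus: 6·4 + 11·0 + 7·3 + 9·3 + 13·4 = 124
  Dana: 6·2 + 11·1 + 7·1 + 9·0 + 13·0 = 30

30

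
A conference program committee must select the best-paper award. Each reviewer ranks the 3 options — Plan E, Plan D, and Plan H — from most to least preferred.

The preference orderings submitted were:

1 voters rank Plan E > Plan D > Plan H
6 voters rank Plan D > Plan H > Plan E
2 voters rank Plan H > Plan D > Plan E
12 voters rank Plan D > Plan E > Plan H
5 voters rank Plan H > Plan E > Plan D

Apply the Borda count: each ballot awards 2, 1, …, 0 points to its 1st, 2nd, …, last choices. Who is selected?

Borda scores:
  Plan E: 2 + 6·0 + 2·0 + 12·1 + 5·1 = 19
  Plan D: 1 + 6·2 + 2·1 + 12·2 + 5·0 = 39
  Plan H: 0 + 6·1 + 2·2 + 12·0 + 5·2 = 20
Plan D has the highest total.

Plan D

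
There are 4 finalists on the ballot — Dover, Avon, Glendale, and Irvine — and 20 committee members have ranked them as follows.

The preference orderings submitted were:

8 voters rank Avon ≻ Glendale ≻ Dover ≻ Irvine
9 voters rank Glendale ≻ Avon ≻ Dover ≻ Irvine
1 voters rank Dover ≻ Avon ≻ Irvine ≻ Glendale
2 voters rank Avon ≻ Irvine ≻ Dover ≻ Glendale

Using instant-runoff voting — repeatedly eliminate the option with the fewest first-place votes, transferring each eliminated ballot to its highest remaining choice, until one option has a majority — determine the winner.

Avon

Round 1: Avon 10, Glendale 9, Dover 1, Irvine 0. Irvine has the fewest and is eliminated.
Round 2: Avon 10, Glendale 9, Dover 1. Dover has the fewest and is eliminated.
Round 3: Avon 11, Glendale 9. Avon has a majority.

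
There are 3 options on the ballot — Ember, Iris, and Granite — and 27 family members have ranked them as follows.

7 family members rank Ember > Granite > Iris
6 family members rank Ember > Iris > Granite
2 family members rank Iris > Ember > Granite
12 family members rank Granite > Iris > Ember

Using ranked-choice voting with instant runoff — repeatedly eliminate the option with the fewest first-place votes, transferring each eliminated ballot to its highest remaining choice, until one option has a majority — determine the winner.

Ember

Round 1: Ember 13, Granite 12, Iris 2. Iris has the fewest and is eliminated.
Round 2: Ember 15, Granite 12. Ember has a majority.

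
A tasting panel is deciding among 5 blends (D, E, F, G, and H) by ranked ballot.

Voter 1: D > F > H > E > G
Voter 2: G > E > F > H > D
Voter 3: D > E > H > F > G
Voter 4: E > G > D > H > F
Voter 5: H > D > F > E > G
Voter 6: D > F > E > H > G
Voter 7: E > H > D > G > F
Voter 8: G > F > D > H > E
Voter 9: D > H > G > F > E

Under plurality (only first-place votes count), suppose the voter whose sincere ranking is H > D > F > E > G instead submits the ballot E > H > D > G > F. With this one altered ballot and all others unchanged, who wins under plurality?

First-place totals with the altered ballot: D 4, E 3, F 0, G 2, H 0.
The winner is unchanged: still D.

D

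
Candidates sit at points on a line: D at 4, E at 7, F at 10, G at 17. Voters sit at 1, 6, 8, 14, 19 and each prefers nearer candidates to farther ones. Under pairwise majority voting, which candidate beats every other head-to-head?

E

With single-peaked preferences on a line, the Condorcet winner is the candidate closest to the median voter.
The median voter (position 8) is closest to E at 7.
Check: E vs D — voters closer to E: 4 of 5.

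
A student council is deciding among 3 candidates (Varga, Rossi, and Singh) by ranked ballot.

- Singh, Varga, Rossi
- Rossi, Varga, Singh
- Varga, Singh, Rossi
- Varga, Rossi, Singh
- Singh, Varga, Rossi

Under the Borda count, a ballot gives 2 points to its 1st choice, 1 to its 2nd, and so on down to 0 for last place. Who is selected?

Varga

Borda scores:
  Varga: 1 + 1 + 2 + 2 + 1 = 7
  Rossi: 0 + 2 + 0 + 1 + 0 = 3
  Singh: 2 + 0 + 1 + 0 + 2 = 5
Varga has the highest total.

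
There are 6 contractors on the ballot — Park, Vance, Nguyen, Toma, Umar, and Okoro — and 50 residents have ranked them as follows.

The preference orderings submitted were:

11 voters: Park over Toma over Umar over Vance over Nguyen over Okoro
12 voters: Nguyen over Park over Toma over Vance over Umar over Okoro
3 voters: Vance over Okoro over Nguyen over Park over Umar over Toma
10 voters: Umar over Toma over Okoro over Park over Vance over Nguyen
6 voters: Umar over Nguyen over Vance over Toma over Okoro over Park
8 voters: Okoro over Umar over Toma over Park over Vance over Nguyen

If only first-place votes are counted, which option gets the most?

Umar

First-place vote totals:
  Park: 11
  Vance: 3
  Nguyen: 12
  Toma: 0
  Umar: 16
  Okoro: 8
Umar has the most first-place votes.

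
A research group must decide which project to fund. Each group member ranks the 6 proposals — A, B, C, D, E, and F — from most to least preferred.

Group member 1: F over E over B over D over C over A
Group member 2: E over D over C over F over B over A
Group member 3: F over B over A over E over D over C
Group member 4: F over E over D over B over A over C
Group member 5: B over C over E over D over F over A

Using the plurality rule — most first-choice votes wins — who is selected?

F

First-place vote totals:
  A: 0
  B: 1
  C: 0
  D: 0
  E: 1
  F: 3
F has the most first-place votes.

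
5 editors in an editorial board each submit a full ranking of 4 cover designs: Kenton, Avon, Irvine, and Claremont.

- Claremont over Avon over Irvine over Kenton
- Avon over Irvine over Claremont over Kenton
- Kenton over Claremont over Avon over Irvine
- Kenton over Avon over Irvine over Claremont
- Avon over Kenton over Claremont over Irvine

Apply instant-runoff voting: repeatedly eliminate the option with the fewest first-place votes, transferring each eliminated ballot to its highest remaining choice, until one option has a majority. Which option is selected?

Avon

Round 1: Kenton 2, Avon 2, Claremont 1, Irvine 0. Irvine has the fewest and is eliminated.
Round 2: Kenton 2, Avon 2, Claremont 1. Claremont has the fewest and is eliminated.
Round 3: Avon 3, Kenton 2. Avon has a majority.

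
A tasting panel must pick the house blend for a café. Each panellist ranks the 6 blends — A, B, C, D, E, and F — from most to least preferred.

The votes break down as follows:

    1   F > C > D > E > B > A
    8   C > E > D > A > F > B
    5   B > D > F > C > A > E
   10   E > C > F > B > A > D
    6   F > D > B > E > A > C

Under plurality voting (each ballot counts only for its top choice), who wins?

First-place vote totals:
  A: 0
  B: 5
  C: 8
  D: 0
  E: 10
  F: 7
E has the most first-place votes.

E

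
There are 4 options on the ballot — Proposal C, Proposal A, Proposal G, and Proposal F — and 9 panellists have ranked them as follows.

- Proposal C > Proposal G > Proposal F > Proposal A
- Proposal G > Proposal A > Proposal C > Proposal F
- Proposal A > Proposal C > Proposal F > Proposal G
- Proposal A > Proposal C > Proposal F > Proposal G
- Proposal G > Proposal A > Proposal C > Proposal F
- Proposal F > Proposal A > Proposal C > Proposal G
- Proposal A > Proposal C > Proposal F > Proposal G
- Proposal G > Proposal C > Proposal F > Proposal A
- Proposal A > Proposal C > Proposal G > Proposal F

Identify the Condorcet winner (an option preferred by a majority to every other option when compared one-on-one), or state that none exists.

Proposal A

Head-to-head results (9 voters total):
Proposal C vs Proposal A: Proposal A wins 7–2.
Proposal C vs Proposal G: Proposal C wins 6–3.
Proposal C vs Proposal F: Proposal C wins 8–1.
Proposal A vs Proposal G: Proposal A wins 5–4.
Proposal A vs Proposal F: Proposal A wins 6–3.
Proposal G vs Proposal F: Proposal G wins 5–4.
Proposal A beats each rival — Proposal C (7–2), Proposal G (5–4), Proposal F (6–3) — so Proposal A is the Condorcet winner.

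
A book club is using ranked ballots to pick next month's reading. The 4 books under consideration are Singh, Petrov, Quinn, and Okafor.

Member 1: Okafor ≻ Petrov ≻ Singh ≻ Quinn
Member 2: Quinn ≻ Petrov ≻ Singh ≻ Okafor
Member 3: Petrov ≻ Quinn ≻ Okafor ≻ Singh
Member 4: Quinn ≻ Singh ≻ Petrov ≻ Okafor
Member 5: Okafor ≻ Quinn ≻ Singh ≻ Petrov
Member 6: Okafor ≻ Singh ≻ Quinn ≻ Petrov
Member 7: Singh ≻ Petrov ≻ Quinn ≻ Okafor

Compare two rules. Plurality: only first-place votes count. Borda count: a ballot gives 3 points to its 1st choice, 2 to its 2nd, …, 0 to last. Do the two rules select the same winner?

Plurality first-place counts: Singh 1, Petrov 1, Quinn 2, Okafor 3 → Okafor.
Borda totals: Singh 10, Petrov 10, Quinn 12, Okafor 10 → Quinn.
The two rules disagree: plurality picks Okafor, Borda picks Quinn.

No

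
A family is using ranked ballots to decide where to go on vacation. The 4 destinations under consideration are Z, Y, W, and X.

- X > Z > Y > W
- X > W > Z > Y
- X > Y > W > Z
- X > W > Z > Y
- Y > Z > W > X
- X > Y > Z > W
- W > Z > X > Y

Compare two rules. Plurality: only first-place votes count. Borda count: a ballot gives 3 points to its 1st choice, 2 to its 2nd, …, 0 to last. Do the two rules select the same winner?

Plurality first-place counts: Z 0, Y 1, W 1, X 5 → X.
Borda totals: Z 9, Y 8, W 9, X 16 → X.
The two rules agree on X.

Yes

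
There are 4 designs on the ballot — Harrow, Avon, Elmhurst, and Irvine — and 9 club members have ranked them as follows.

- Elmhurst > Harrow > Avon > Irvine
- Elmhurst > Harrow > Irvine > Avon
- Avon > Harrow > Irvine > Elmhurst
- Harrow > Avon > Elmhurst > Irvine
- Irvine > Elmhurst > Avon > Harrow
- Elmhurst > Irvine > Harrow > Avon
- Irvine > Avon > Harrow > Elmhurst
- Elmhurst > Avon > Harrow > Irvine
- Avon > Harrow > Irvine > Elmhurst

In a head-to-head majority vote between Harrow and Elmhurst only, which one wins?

Elmhurst

Ballots ranking Harrow above Elmhurst: 4.
Ballots ranking Elmhurst above Harrow: 5.
Elmhurst wins the head-to-head, 5–4.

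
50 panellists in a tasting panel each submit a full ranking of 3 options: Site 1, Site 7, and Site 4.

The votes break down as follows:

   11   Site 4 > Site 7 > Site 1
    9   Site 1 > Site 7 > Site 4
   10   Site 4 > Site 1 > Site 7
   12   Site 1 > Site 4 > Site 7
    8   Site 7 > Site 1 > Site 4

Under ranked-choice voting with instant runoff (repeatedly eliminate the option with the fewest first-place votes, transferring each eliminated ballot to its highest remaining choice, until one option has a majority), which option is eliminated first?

Site 7

Round 1: Site 1 21, Site 4 21, Site 7 8. Site 7 has the fewest and is eliminated.
Round 2: Site 1 29, Site 4 21. Site 1 has a majority.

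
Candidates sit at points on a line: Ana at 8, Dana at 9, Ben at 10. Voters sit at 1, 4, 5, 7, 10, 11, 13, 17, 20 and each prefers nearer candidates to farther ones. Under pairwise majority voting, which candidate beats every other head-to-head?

Ben

With single-peaked preferences on a line, the Condorcet winner is the candidate closest to the median voter.
The median voter (position 10) is closest to Ben at 10.
Check: Ben vs Dana — voters closer to Ben: 5 of 9.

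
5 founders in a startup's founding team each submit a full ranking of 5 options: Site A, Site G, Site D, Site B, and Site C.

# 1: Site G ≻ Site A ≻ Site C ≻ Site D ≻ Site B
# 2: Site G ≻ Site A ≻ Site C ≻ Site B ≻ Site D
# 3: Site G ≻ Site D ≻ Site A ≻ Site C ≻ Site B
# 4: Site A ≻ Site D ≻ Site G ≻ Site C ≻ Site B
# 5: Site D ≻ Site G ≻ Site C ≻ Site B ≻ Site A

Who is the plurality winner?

Site G

First-place vote totals:
  Site A: 1
  Site G: 3
  Site D: 1
  Site B: 0
  Site C: 0
Site G has the most first-place votes.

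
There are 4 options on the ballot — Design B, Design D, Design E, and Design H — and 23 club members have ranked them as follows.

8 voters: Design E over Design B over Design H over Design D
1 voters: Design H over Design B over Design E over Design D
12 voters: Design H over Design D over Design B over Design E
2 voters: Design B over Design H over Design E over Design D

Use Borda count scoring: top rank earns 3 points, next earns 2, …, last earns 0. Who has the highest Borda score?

Design H

Borda scores:
  Design B: 8·2 + 2 + 12·1 + 2·3 = 36
  Design D: 8·0 + 0 + 12·2 + 2·0 = 24
  Design E: 8·3 + 1 + 12·0 + 2·1 = 27
  Design H: 8·1 + 3 + 12·3 + 2·2 = 51
Design H has the highest total.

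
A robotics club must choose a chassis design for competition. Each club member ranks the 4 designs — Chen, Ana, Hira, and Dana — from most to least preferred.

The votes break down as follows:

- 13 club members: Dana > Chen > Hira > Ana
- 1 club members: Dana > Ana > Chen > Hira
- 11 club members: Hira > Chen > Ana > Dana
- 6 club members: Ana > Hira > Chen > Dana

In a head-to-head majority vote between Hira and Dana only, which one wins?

Hira

Ballots ranking Hira above Dana: 11+6 = 17.
Ballots ranking Dana above Hira: 13+1 = 14.
Hira wins the head-to-head, 17–14.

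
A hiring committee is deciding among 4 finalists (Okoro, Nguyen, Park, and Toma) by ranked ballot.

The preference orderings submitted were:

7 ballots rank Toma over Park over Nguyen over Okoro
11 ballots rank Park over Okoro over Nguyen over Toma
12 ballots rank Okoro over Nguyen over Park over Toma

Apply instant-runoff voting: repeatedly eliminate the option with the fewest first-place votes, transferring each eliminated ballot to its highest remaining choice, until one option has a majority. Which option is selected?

Round 1: Okoro 12, Park 11, Toma 7, Nguyen 0. Nguyen has the fewest and is eliminated.
Round 2: Okoro 12, Park 11, Toma 7. Toma has the fewest and is eliminated.
Round 3: Park 18, Okoro 12. Park has a majority.

Park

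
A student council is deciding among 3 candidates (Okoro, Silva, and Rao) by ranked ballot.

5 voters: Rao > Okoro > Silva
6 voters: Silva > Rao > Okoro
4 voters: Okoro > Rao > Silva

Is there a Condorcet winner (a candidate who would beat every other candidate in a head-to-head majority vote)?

Head-to-head results (15 voters total):
Okoro vs Silva: Okoro wins 9–6.
Okoro vs Rao: Rao wins 11–4.
Silva vs Rao: Rao wins 9–6.
Rao beats each rival — Okoro (11–4), Silva (9–6) — so Rao is the Condorcet winner.

Yes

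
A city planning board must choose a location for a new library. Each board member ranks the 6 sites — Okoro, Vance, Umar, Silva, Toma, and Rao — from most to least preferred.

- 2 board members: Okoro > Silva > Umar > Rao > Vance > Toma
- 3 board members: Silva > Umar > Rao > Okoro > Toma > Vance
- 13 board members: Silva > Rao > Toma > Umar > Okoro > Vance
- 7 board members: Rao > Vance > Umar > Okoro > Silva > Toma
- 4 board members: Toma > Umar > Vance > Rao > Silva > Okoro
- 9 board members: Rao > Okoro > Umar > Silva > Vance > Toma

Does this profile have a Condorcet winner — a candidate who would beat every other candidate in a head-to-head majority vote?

Head-to-head results (38 voters total):
Okoro vs Vance: Okoro wins 27–11.
Okoro vs Umar: Umar wins 27–11.
Okoro vs Silva: Silva wins 20–18.
Okoro vs Toma: Okoro wins 21–17.
Okoro vs Rao: Rao wins 36–2.
Vance vs Umar: Umar wins 31–7.
Vance vs Silva: Silva wins 27–11.
Vance vs Toma: Toma wins 20–18.
Vance vs Rao: Rao wins 34–4.
Umar vs Silva: Umar wins 20–18.
Umar vs Toma: Umar wins 21–17.
Umar vs Rao: Rao wins 29–9.
Silva vs Toma: Silva wins 34–4.
Silva vs Rao: Rao wins 20–18.
Toma vs Rao: Rao wins 34–4.
Rao beats each rival — Okoro (36–2), Vance (34–4), Umar (29–9), Silva (20–18), Toma (34–4) — so Rao is the Condorcet winner.

Yes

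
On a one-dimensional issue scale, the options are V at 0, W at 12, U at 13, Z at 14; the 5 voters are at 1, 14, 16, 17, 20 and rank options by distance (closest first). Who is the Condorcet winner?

With single-peaked preferences on a line, the Condorcet winner is the candidate closest to the median voter.
The median voter (position 16) is closest to Z at 14.
Check: Z vs W — voters closer to Z: 4 of 5.

Z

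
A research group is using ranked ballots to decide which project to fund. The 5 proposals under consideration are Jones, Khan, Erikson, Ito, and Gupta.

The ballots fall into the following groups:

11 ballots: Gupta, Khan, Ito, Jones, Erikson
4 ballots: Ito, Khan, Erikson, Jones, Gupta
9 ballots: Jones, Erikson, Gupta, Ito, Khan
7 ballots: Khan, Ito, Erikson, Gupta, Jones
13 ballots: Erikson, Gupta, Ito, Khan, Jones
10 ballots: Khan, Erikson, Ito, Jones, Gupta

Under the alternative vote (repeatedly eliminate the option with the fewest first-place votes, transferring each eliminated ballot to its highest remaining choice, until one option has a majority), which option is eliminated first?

Ito

Round 1: Khan 17, Erikson 13, Gupta 11, Jones 9, Ito 4. Ito has the fewest and is eliminated.
Round 2: Khan 21, Erikson 13, Gupta 11, Jones 9. Jones has the fewest and is eliminated.
Round 3: Erikson 22, Khan 21, Gupta 11. Gupta has the fewest and is eliminated.
Round 4: Khan 32, Erikson 22. Khan has a majority.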